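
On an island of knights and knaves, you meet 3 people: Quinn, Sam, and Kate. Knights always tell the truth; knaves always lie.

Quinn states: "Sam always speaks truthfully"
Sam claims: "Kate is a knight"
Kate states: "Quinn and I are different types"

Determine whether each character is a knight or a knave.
Quinn is a knave.
Sam is a knave.
Kate is a knave.

Verification:
- Quinn (knave) says "Sam always speaks truthfully" - this is FALSE (a lie) because Sam is a knave.
- Sam (knave) says "Kate is a knight" - this is FALSE (a lie) because Kate is a knave.
- Kate (knave) says "Quinn and I are different types" - this is FALSE (a lie) because Kate is a knave and Quinn is a knave.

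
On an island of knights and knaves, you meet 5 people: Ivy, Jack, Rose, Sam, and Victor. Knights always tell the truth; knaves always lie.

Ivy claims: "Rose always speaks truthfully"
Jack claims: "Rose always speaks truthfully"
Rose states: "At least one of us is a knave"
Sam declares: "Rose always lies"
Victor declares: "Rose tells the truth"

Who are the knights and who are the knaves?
Ivy is a knight.
Jack is a knight.
Rose is a knight.
Sam is a knave.
Victor is a knight.

Verification:
- Ivy (knight) says "Rose always speaks truthfully" - this is TRUE because Rose is a knight.
- Jack (knight) says "Rose always speaks truthfully" - this is TRUE because Rose is a knight.
- Rose (knight) says "At least one of us is a knave" - this is TRUE because Sam is a knave.
- Sam (knave) says "Rose always lies" - this is FALSE (a lie) because Rose is a knight.
- Victor (knight) says "Rose tells the truth" - this is TRUE because Rose is a knight.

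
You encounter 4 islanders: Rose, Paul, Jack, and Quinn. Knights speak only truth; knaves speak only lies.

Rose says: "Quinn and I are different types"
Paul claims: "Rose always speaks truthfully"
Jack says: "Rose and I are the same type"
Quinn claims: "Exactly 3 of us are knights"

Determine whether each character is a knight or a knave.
Rose is a knight.
Paul is a knight.
Jack is a knave.
Quinn is a knave.

Verification:
- Rose (knight) says "Quinn and I are different types" - this is TRUE because Rose is a knight and Quinn is a knave.
- Paul (knight) says "Rose always speaks truthfully" - this is TRUE because Rose is a knight.
- Jack (knave) says "Rose and I are the same type" - this is FALSE (a lie) because Jack is a knave and Rose is a knight.
- Quinn (knave) says "Exactly 3 of us are knights" - this is FALSE (a lie) because there are 2 knights.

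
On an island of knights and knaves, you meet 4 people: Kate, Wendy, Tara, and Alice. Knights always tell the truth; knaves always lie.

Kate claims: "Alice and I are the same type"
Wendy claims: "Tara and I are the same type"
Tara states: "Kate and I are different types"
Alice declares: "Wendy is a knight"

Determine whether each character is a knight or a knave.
Kate is a knave.
Wendy is a knight.
Tara is a knight.
Alice is a knight.

Verification:
- Kate (knave) says "Alice and I are the same type" - this is FALSE (a lie) because Kate is a knave and Alice is a knight.
- Wendy (knight) says "Tara and I are the same type" - this is TRUE because Wendy is a knight and Tara is a knight.
- Tara (knight) says "Kate and I are different types" - this is TRUE because Tara is a knight and Kate is a knave.
- Alice (knight) says "Wendy is a knight" - this is TRUE because Wendy is a knight.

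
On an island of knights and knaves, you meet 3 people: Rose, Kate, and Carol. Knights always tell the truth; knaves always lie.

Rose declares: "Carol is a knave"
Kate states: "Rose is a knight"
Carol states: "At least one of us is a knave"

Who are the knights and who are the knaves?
Rose is a knave.
Kate is a knave.
Carol is a knight.

Verification:
- Rose (knave) says "Carol is a knave" - this is FALSE (a lie) because Carol is a knight.
- Kate (knave) says "Rose is a knight" - this is FALSE (a lie) because Rose is a knave.
- Carol (knight) says "At least one of us is a knave" - this is TRUE because Rose and Kate are knaves.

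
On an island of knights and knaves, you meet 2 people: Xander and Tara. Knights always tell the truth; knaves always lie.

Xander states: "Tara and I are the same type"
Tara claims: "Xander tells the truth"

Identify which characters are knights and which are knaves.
Xander is a knight.
Tara is a knight.

Verification:
- Xander (knight) says "Tara and I are the same type" - this is TRUE because Xander is a knight and Tara is a knight.
- Tara (knight) says "Xander tells the truth" - this is TRUE because Xander is a knight.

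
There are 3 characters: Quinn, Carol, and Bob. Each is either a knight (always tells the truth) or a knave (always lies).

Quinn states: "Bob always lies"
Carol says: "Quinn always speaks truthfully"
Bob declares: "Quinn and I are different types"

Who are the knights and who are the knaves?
Quinn is a knave.
Carol is a knave.
Bob is a knight.

Verification:
- Quinn (knave) says "Bob always lies" - this is FALSE (a lie) because Bob is a knight.
- Carol (knave) says "Quinn always speaks truthfully" - this is FALSE (a lie) because Quinn is a knave.
- Bob (knight) says "Quinn and I are different types" - this is TRUE because Bob is a knight and Quinn is a knave.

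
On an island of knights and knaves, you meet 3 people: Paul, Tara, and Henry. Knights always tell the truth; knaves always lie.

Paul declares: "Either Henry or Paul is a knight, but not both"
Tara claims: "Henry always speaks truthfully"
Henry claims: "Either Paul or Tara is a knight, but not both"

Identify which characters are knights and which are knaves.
Paul is a knave.
Tara is a knave.
Henry is a knave.

Verification:
- Paul (knave) says "Either Henry or Paul is a knight, but not both" - this is FALSE (a lie) because Henry is a knave and Paul is a knave.
- Tara (knave) says "Henry always speaks truthfully" - this is FALSE (a lie) because Henry is a knave.
- Henry (knave) says "Either Paul or Tara is a knight, but not both" - this is FALSE (a lie) because Paul is a knave and Tara is a knave.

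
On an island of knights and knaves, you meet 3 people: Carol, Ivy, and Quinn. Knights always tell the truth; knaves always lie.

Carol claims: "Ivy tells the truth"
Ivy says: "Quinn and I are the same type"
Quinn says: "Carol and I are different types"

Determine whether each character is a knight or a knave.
Carol is a knave.
Ivy is a knave.
Quinn is a knight.

Verification:
- Carol (knave) says "Ivy tells the truth" - this is FALSE (a lie) because Ivy is a knave.
- Ivy (knave) says "Quinn and I are the same type" - this is FALSE (a lie) because Ivy is a knave and Quinn is a knight.
- Quinn (knight) says "Carol and I are different types" - this is TRUE because Quinn is a knight and Carol is a knave.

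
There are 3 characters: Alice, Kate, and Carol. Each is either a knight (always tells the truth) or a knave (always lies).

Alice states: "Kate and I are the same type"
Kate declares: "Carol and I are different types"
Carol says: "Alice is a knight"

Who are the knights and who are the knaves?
Alice is a knave.
Kate is a knight.
Carol is a knave.

Verification:
- Alice (knave) says "Kate and I are the same type" - this is FALSE (a lie) because Alice is a knave and Kate is a knight.
- Kate (knight) says "Carol and I are different types" - this is TRUE because Kate is a knight and Carol is a knave.
- Carol (knave) says "Alice is a knight" - this is FALSE (a lie) because Alice is a knave.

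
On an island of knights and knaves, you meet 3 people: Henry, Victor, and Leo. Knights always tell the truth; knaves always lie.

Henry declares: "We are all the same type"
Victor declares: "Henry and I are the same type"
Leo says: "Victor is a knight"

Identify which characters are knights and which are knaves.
Henry is a knight.
Victor is a knight.
Leo is a knight.

Verification:
- Henry (knight) says "We are all the same type" - this is TRUE because Henry, Victor, and Leo are knights.
- Victor (knight) says "Henry and I are the same type" - this is TRUE because Victor is a knight and Henry is a knight.
- Leo (knight) says "Victor is a knight" - this is TRUE because Victor is a knight.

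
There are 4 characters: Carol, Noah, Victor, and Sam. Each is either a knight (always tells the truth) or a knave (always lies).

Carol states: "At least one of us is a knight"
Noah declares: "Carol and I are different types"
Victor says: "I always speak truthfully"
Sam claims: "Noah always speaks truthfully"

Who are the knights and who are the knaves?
Carol is a knave.
Noah is a knave.
Victor is a knave.
Sam is a knave.

Verification:
- Carol (knave) says "At least one of us is a knight" - this is FALSE (a lie) because no one is a knight.
- Noah (knave) says "Carol and I are different types" - this is FALSE (a lie) because Noah is a knave and Carol is a knave.
- Victor (knave) says "I always speak truthfully" - this is FALSE (a lie) because Victor is a knave.
- Sam (knave) says "Noah always speaks truthfully" - this is FALSE (a lie) because Noah is a knave.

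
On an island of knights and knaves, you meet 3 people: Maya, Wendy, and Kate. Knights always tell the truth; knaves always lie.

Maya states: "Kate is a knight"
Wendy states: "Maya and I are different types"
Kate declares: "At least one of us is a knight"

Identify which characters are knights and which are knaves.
Maya is a knave.
Wendy is a knave.
Kate is a knave.

Verification:
- Maya (knave) says "Kate is a knight" - this is FALSE (a lie) because Kate is a knave.
- Wendy (knave) says "Maya and I are different types" - this is FALSE (a lie) because Wendy is a knave and Maya is a knave.
- Kate (knave) says "At least one of us is a knight" - this is FALSE (a lie) because no one is a knight.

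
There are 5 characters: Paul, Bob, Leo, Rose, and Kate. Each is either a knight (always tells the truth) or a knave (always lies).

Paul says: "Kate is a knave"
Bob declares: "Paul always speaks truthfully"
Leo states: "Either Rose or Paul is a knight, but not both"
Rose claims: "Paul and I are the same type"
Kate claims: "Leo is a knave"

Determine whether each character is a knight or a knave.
Paul is a knight.
Bob is a knight.
Leo is a knight.
Rose is a knave.
Kate is a knave.

Verification:
- Paul (knight) says "Kate is a knave" - this is TRUE because Kate is a knave.
- Bob (knight) says "Paul always speaks truthfully" - this is TRUE because Paul is a knight.
- Leo (knight) says "Either Rose or Paul is a knight, but not both" - this is TRUE because Rose is a knave and Paul is a knight.
- Rose (knave) says "Paul and I are the same type" - this is FALSE (a lie) because Rose is a knave and Paul is a knight.
- Kate (knave) says "Leo is a knave" - this is FALSE (a lie) because Leo is a knight.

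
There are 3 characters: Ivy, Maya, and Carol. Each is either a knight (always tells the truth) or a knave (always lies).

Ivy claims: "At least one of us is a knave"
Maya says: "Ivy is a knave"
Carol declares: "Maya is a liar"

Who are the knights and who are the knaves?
Ivy is a knight.
Maya is a knave.
Carol is a knight.

Verification:
- Ivy (knight) says "At least one of us is a knave" - this is TRUE because Maya is a knave.
- Maya (knave) says "Ivy is a knave" - this is FALSE (a lie) because Ivy is a knight.
- Carol (knight) says "Maya is a liar" - this is TRUE because Maya is a knave.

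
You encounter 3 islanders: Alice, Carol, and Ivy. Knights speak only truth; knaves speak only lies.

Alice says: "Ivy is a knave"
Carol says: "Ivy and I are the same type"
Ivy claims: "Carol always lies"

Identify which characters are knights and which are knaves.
Alice is a knave.
Carol is a knave.
Ivy is a knight.

Verification:
- Alice (knave) says "Ivy is a knave" - this is FALSE (a lie) because Ivy is a knight.
- Carol (knave) says "Ivy and I are the same type" - this is FALSE (a lie) because Carol is a knave and Ivy is a knight.
- Ivy (knight) says "Carol always lies" - this is TRUE because Carol is a knave.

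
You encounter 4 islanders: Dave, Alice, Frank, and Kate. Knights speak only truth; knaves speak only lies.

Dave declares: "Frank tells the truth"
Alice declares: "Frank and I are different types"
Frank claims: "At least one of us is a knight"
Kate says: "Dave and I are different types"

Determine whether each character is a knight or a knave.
Dave is a knave.
Alice is a knave.
Frank is a knave.
Kate is a knave.

Verification:
- Dave (knave) says "Frank tells the truth" - this is FALSE (a lie) because Frank is a knave.
- Alice (knave) says "Frank and I are different types" - this is FALSE (a lie) because Alice is a knave and Frank is a knave.
- Frank (knave) says "At least one of us is a knight" - this is FALSE (a lie) because no one is a knight.
- Kate (knave) says "Dave and I are different types" - this is FALSE (a lie) because Kate is a knave and Dave is a knave.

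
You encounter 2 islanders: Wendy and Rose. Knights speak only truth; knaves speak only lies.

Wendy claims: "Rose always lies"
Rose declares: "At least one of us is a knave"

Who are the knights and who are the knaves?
Wendy is a knave.
Rose is a knight.

Verification:
- Wendy (knave) says "Rose always lies" - this is FALSE (a lie) because Rose is a knight.
- Rose (knight) says "At least one of us is a knave" - this is TRUE because Wendy is a knave.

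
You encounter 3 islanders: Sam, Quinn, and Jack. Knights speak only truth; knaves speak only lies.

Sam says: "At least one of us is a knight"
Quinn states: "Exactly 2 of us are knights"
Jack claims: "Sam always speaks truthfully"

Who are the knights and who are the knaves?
Sam is a knave.
Quinn is a knave.
Jack is a knave.

Verification:
- Sam (knave) says "At least one of us is a knight" - this is FALSE (a lie) because no one is a knight.
- Quinn (knave) says "Exactly 2 of us are knights" - this is FALSE (a lie) because there are 0 knights.
- Jack (knave) says "Sam always speaks truthfully" - this is FALSE (a lie) because Sam is a knave.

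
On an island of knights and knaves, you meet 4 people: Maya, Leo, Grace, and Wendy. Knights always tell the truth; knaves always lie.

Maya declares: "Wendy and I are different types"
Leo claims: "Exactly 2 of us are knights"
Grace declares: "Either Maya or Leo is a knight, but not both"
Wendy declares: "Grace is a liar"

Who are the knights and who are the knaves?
Maya is a knave.
Leo is a knight.
Grace is a knight.
Wendy is a knave.

Verification:
- Maya (knave) says "Wendy and I are different types" - this is FALSE (a lie) because Maya is a knave and Wendy is a knave.
- Leo (knight) says "Exactly 2 of us are knights" - this is TRUE because there are 2 knights.
- Grace (knight) says "Either Maya or Leo is a knight, but not both" - this is TRUE because Maya is a knave and Leo is a knight.
- Wendy (knave) says "Grace is a liar" - this is FALSE (a lie) because Grace is a knight.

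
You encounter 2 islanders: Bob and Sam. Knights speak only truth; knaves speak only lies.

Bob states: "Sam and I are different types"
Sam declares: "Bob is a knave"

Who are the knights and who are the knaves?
Bob is a knight.
Sam is a knave.

Verification:
- Bob (knight) says "Sam and I are different types" - this is TRUE because Bob is a knight and Sam is a knave.
- Sam (knave) says "Bob is a knave" - this is FALSE (a lie) because Bob is a knight.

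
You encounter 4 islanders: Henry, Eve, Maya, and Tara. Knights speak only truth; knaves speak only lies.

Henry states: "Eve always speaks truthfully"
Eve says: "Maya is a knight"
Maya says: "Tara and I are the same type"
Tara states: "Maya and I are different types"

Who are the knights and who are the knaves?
Henry is a knave.
Eve is a knave.
Maya is a knave.
Tara is a knight.

Verification:
- Henry (knave) says "Eve always speaks truthfully" - this is FALSE (a lie) because Eve is a knave.
- Eve (knave) says "Maya is a knight" - this is FALSE (a lie) because Maya is a knave.
- Maya (knave) says "Tara and I are the same type" - this is FALSE (a lie) because Maya is a knave and Tara is a knight.
- Tara (knight) says "Maya and I are different types" - this is TRUE because Tara is a knight and Maya is a knave.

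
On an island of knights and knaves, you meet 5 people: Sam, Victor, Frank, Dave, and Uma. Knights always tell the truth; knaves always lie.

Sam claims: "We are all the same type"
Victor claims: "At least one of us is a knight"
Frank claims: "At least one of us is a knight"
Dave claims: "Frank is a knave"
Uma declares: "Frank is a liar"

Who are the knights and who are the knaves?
Sam is a knave.
Victor is a knight.
Frank is a knight.
Dave is a knave.
Uma is a knave.

Verification:
- Sam (knave) says "We are all the same type" - this is FALSE (a lie) because Victor and Frank are knights and Sam, Dave, and Uma are knaves.
- Victor (knight) says "At least one of us is a knight" - this is TRUE because Victor and Frank are knights.
- Frank (knight) says "At least one of us is a knight" - this is TRUE because Victor and Frank are knights.
- Dave (knave) says "Frank is a knave" - this is FALSE (a lie) because Frank is a knight.
- Uma (knave) says "Frank is a liar" - this is FALSE (a lie) because Frank is a knight.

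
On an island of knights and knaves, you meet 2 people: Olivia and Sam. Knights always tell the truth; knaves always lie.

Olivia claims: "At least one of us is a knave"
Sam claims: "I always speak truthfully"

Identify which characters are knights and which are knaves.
Olivia is a knight.
Sam is a knave.

Verification:
- Olivia (knight) says "At least one of us is a knave" - this is TRUE because Sam is a knave.
- Sam (knave) says "I always speak truthfully" - this is FALSE (a lie) because Sam is a knave.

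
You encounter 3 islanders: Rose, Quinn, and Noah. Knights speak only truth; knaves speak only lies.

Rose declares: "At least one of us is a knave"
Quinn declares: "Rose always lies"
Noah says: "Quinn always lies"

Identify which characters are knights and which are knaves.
Rose is a knight.
Quinn is a knave.
Noah is a knight.

Verification:
- Rose (knight) says "At least one of us is a knave" - this is TRUE because Quinn is a knave.
- Quinn (knave) says "Rose always lies" - this is FALSE (a lie) because Rose is a knight.
- Noah (knight) says "Quinn always lies" - this is TRUE because Quinn is a knave.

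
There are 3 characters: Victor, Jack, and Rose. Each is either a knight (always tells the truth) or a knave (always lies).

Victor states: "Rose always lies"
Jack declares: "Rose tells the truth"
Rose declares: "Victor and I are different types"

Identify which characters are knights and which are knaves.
Victor is a knave.
Jack is a knight.
Rose is a knight.

Verification:
- Victor (knave) says "Rose always lies" - this is FALSE (a lie) because Rose is a knight.
- Jack (knight) says "Rose tells the truth" - this is TRUE because Rose is a knight.
- Rose (knight) says "Victor and I are different types" - this is TRUE because Rose is a knight and Victor is a knave.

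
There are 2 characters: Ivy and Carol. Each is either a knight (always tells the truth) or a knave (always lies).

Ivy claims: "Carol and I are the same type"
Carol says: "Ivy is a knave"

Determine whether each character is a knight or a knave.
Ivy is a knave.
Carol is a knight.

Verification:
- Ivy (knave) says "Carol and I are the same type" - this is FALSE (a lie) because Ivy is a knave and Carol is a knight.
- Carol (knight) says "Ivy is a knave" - this is TRUE because Ivy is a knave.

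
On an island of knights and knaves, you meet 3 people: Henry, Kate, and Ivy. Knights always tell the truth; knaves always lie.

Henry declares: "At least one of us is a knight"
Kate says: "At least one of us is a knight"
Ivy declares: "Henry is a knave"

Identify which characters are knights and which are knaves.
Henry is a knight.
Kate is a knight.
Ivy is a knave.

Verification:
- Henry (knight) says "At least one of us is a knight" - this is TRUE because Henry and Kate are knights.
- Kate (knight) says "At least one of us is a knight" - this is TRUE because Henry and Kate are knights.
- Ivy (knave) says "Henry is a knave" - this is FALSE (a lie) because Henry is a knight.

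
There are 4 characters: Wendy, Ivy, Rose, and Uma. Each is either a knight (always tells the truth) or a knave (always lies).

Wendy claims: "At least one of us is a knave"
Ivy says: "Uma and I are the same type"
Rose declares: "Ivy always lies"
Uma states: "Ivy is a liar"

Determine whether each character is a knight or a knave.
Wendy is a knight.
Ivy is a knave.
Rose is a knight.
Uma is a knight.

Verification:
- Wendy (knight) says "At least one of us is a knave" - this is TRUE because Ivy is a knave.
- Ivy (knave) says "Uma and I are the same type" - this is FALSE (a lie) because Ivy is a knave and Uma is a knight.
- Rose (knight) says "Ivy always lies" - this is TRUE because Ivy is a knave.
- Uma (knight) says "Ivy is a liar" - this is TRUE because Ivy is a knave.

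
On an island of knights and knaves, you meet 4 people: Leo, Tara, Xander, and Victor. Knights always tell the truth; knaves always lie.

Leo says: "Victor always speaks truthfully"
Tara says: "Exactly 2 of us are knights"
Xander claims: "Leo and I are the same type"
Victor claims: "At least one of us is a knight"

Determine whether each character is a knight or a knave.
Leo is a knight.
Tara is a knave.
Xander is a knight.
Victor is a knight.

Verification:
- Leo (knight) says "Victor always speaks truthfully" - this is TRUE because Victor is a knight.
- Tara (knave) says "Exactly 2 of us are knights" - this is FALSE (a lie) because there are 3 knights.
- Xander (knight) says "Leo and I are the same type" - this is TRUE because Xander is a knight and Leo is a knight.
- Victor (knight) says "At least one of us is a knight" - this is TRUE because Leo, Xander, and Victor are knights.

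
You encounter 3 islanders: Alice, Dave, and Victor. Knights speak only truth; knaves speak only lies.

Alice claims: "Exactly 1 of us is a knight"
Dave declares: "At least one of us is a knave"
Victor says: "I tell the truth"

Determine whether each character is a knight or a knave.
Alice is a knave.
Dave is a knight.
Victor is a knight.

Verification:
- Alice (knave) says "Exactly 1 of us is a knight" - this is FALSE (a lie) because there are 2 knights.
- Dave (knight) says "At least one of us is a knave" - this is TRUE because Alice is a knave.
- Victor (knight) says "I tell the truth" - this is TRUE because Victor is a knight.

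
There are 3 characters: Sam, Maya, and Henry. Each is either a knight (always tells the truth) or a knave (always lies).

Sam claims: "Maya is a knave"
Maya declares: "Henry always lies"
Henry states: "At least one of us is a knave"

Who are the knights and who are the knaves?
Sam is a knight.
Maya is a knave.
Henry is a knight.

Verification:
- Sam (knight) says "Maya is a knave" - this is TRUE because Maya is a knave.
- Maya (knave) says "Henry always lies" - this is FALSE (a lie) because Henry is a knight.
- Henry (knight) says "At least one of us is a knave" - this is TRUE because Maya is a knave.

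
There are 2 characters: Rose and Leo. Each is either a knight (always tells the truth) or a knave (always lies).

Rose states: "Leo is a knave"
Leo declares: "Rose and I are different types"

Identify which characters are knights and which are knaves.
Rose is a knave.
Leo is a knight.

Verification:
- Rose (knave) says "Leo is a knave" - this is FALSE (a lie) because Leo is a knight.
- Leo (knight) says "Rose and I are different types" - this is TRUE because Leo is a knight and Rose is a knave.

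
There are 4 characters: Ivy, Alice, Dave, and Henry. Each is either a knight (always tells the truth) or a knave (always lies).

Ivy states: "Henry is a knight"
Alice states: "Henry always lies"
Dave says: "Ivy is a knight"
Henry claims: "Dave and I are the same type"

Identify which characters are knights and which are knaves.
Ivy is a knight.
Alice is a knave.
Dave is a knight.
Henry is a knight.

Verification:
- Ivy (knight) says "Henry is a knight" - this is TRUE because Henry is a knight.
- Alice (knave) says "Henry always lies" - this is FALSE (a lie) because Henry is a knight.
- Dave (knight) says "Ivy is a knight" - this is TRUE because Ivy is a knight.
- Henry (knight) says "Dave and I are the same type" - this is TRUE because Henry is a knight and Dave is a knight.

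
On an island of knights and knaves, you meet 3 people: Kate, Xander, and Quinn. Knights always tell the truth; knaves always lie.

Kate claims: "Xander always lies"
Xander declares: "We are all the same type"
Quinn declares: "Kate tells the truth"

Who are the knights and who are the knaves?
Kate is a knight.
Xander is a knave.
Quinn is a knight.

Verification:
- Kate (knight) says "Xander always lies" - this is TRUE because Xander is a knave.
- Xander (knave) says "We are all the same type" - this is FALSE (a lie) because Kate and Quinn are knights and Xander is a knave.
- Quinn (knight) says "Kate tells the truth" - this is TRUE because Kate is a knight.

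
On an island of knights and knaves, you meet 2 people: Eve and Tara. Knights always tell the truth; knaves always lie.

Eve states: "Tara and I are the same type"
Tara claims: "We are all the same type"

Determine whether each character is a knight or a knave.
Eve is a knight.
Tara is a knight.

Verification:
- Eve (knight) says "Tara and I are the same type" - this is TRUE because Eve is a knight and Tara is a knight.
- Tara (knight) says "We are all the same type" - this is TRUE because Eve and Tara are knights.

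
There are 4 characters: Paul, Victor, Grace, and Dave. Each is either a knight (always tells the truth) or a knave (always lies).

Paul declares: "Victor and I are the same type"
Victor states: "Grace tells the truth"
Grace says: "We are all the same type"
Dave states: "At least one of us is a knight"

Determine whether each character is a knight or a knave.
Paul is a knight.
Victor is a knight.
Grace is a knight.
Dave is a knight.

Verification:
- Paul (knight) says "Victor and I are the same type" - this is TRUE because Paul is a knight and Victor is a knight.
- Victor (knight) says "Grace tells the truth" - this is TRUE because Grace is a knight.
- Grace (knight) says "We are all the same type" - this is TRUE because Paul, Victor, Grace, and Dave are knights.
- Dave (knight) says "At least one of us is a knight" - this is TRUE because Paul, Victor, Grace, and Dave are knights.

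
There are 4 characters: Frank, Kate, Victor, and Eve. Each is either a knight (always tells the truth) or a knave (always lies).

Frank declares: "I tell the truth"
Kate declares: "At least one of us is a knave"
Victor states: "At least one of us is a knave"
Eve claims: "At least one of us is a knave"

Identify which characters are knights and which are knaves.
Frank is a knave.
Kate is a knight.
Victor is a knight.
Eve is a knight.

Verification:
- Frank (knave) says "I tell the truth" - this is FALSE (a lie) because Frank is a knave.
- Kate (knight) says "At least one of us is a knave" - this is TRUE because Frank is a knave.
- Victor (knight) says "At least one of us is a knave" - this is TRUE because Frank is a knave.
- Eve (knight) says "At least one of us is a knave" - this is TRUE because Frank is a knave.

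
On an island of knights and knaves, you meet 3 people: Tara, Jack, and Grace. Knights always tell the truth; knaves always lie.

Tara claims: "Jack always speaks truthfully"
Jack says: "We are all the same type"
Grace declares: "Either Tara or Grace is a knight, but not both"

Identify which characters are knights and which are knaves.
Tara is a knave.
Jack is a knave.
Grace is a knight.

Verification:
- Tara (knave) says "Jack always speaks truthfully" - this is FALSE (a lie) because Jack is a knave.
- Jack (knave) says "We are all the same type" - this is FALSE (a lie) because Grace is a knight and Tara and Jack are knaves.
- Grace (knight) says "Either Tara or Grace is a knight, but not both" - this is TRUE because Tara is a knave and Grace is a knight.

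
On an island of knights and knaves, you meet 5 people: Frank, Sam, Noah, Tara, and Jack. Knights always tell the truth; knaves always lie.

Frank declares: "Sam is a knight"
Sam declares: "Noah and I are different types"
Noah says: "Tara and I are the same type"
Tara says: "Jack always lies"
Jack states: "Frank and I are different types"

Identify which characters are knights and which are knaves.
Frank is a knave.
Sam is a knave.
Noah is a knave.
Tara is a knight.
Jack is a knave.

Verification:
- Frank (knave) says "Sam is a knight" - this is FALSE (a lie) because Sam is a knave.
- Sam (knave) says "Noah and I are different types" - this is FALSE (a lie) because Sam is a knave and Noah is a knave.
- Noah (knave) says "Tara and I are the same type" - this is FALSE (a lie) because Noah is a knave and Tara is a knight.
- Tara (knight) says "Jack always lies" - this is TRUE because Jack is a knave.
- Jack (knave) says "Frank and I are different types" - this is FALSE (a lie) because Jack is a knave and Frank is a knave.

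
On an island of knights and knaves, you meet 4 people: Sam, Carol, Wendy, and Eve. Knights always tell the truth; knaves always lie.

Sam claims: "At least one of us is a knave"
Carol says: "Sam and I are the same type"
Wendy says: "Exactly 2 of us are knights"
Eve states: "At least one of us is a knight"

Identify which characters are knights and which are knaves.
Sam is a knight.
Carol is a knight.
Wendy is a knave.
Eve is a knight.

Verification:
- Sam (knight) says "At least one of us is a knave" - this is TRUE because Wendy is a knave.
- Carol (knight) says "Sam and I are the same type" - this is TRUE because Carol is a knight and Sam is a knight.
- Wendy (knave) says "Exactly 2 of us are knights" - this is FALSE (a lie) because there are 3 knights.
- Eve (knight) says "At least one of us is a knight" - this is TRUE because Sam, Carol, and Eve are knights.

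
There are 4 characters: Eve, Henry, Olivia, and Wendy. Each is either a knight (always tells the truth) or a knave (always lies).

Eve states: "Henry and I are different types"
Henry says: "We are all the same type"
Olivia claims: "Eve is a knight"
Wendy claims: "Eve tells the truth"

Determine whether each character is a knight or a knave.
Eve is a knight.
Henry is a knave.
Olivia is a knight.
Wendy is a knight.

Verification:
- Eve (knight) says "Henry and I are different types" - this is TRUE because Eve is a knight and Henry is a knave.
- Henry (knave) says "We are all the same type" - this is FALSE (a lie) because Eve, Olivia, and Wendy are knights and Henry is a knave.
- Olivia (knight) says "Eve is a knight" - this is TRUE because Eve is a knight.
- Wendy (knight) says "Eve tells the truth" - this is TRUE because Eve is a knight.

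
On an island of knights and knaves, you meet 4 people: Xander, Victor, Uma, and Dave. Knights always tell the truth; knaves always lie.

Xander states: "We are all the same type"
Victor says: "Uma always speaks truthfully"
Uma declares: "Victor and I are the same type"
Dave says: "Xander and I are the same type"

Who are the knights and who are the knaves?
Xander is a knight.
Victor is a knight.
Uma is a knight.
Dave is a knight.

Verification:
- Xander (knight) says "We are all the same type" - this is TRUE because Xander, Victor, Uma, and Dave are knights.
- Victor (knight) says "Uma always speaks truthfully" - this is TRUE because Uma is a knight.
- Uma (knight) says "Victor and I are the same type" - this is TRUE because Uma is a knight and Victor is a knight.
- Dave (knight) says "Xander and I are the same type" - this is TRUE because Dave is a knight and Xander is a knight.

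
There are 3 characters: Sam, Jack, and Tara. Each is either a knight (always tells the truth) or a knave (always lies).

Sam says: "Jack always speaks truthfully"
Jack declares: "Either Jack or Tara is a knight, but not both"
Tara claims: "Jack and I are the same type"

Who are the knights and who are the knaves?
Sam is a knight.
Jack is a knight.
Tara is a knave.

Verification:
- Sam (knight) says "Jack always speaks truthfully" - this is TRUE because Jack is a knight.
- Jack (knight) says "Either Jack or Tara is a knight, but not both" - this is TRUE because Jack is a knight and Tara is a knave.
- Tara (knave) says "Jack and I are the same type" - this is FALSE (a lie) because Tara is a knave and Jack is a knight.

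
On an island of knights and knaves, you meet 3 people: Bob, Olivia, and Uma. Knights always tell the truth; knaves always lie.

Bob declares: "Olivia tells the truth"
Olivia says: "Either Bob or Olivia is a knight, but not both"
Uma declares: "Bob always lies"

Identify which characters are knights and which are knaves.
Bob is a knave.
Olivia is a knave.
Uma is a knight.

Verification:
- Bob (knave) says "Olivia tells the truth" - this is FALSE (a lie) because Olivia is a knave.
- Olivia (knave) says "Either Bob or Olivia is a knight, but not both" - this is FALSE (a lie) because Bob is a knave and Olivia is a knave.
- Uma (knight) says "Bob always lies" - this is TRUE because Bob is a knave.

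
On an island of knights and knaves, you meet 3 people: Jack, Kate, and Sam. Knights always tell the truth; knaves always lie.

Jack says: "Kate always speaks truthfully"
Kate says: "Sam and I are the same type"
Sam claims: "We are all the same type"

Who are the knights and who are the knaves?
Jack is a knight.
Kate is a knight.
Sam is a knight.

Verification:
- Jack (knight) says "Kate always speaks truthfully" - this is TRUE because Kate is a knight.
- Kate (knight) says "Sam and I are the same type" - this is TRUE because Kate is a knight and Sam is a knight.
- Sam (knight) says "We are all the same type" - this is TRUE because Jack, Kate, and Sam are knights.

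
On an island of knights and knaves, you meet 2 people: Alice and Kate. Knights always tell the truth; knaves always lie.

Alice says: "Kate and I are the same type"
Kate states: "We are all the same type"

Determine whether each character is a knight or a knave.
Alice is a knight.
Kate is a knight.

Verification:
- Alice (knight) says "Kate and I are the same type" - this is TRUE because Alice is a knight and Kate is a knight.
- Kate (knight) says "We are all the same type" - this is TRUE because Alice and Kate are knights.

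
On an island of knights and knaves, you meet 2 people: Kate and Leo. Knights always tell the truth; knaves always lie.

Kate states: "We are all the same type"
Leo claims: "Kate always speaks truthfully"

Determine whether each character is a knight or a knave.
Kate is a knight.
Leo is a knight.

Verification:
- Kate (knight) says "We are all the same type" - this is TRUE because Kate and Leo are knights.
- Leo (knight) says "Kate always speaks truthfully" - this is TRUE because Kate is a knight.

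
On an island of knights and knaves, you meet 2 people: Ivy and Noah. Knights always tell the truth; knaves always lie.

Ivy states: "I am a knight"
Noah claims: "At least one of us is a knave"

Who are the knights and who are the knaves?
Ivy is a knave.
Noah is a knight.

Verification:
- Ivy (knave) says "I am a knight" - this is FALSE (a lie) because Ivy is a knave.
- Noah (knight) says "At least one of us is a knave" - this is TRUE because Ivy is a knave.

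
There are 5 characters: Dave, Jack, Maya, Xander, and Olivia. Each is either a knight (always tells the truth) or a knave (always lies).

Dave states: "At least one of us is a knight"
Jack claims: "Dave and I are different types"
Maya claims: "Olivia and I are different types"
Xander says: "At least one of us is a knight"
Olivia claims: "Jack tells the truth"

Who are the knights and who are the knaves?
Dave is a knave.
Jack is a knave.
Maya is a knave.
Xander is a knave.
Olivia is a knave.

Verification:
- Dave (knave) says "At least one of us is a knight" - this is FALSE (a lie) because no one is a knight.
- Jack (knave) says "Dave and I are different types" - this is FALSE (a lie) because Jack is a knave and Dave is a knave.
- Maya (knave) says "Olivia and I are different types" - this is FALSE (a lie) because Maya is a knave and Olivia is a knave.
- Xander (knave) says "At least one of us is a knight" - this is FALSE (a lie) because no one is a knight.
- Olivia (knave) says "Jack tells the truth" - this is FALSE (a lie) because Jack is a knave.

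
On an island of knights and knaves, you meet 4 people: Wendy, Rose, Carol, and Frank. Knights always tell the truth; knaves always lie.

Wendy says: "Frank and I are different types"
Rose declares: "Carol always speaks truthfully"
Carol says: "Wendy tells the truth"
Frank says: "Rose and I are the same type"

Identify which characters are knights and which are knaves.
Wendy is a knight.
Rose is a knight.
Carol is a knight.
Frank is a knave.

Verification:
- Wendy (knight) says "Frank and I are different types" - this is TRUE because Wendy is a knight and Frank is a knave.
- Rose (knight) says "Carol always speaks truthfully" - this is TRUE because Carol is a knight.
- Carol (knight) says "Wendy tells the truth" - this is TRUE because Wendy is a knight.
- Frank (knave) says "Rose and I are the same type" - this is FALSE (a lie) because Frank is a knave and Rose is a knight.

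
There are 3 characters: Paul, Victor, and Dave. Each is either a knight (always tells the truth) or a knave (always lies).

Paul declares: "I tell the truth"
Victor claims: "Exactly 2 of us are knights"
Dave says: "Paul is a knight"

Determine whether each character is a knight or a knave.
Paul is a knave.
Victor is a knave.
Dave is a knave.

Verification:
- Paul (knave) says "I tell the truth" - this is FALSE (a lie) because Paul is a knave.
- Victor (knave) says "Exactly 2 of us are knights" - this is FALSE (a lie) because there are 0 knights.
- Dave (knave) says "Paul is a knight" - this is FALSE (a lie) because Paul is a knave.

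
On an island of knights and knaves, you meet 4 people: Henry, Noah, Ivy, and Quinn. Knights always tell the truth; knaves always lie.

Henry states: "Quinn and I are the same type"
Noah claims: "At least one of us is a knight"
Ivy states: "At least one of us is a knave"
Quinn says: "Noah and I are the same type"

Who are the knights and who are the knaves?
Henry is a knave.
Noah is a knight.
Ivy is a knight.
Quinn is a knight.

Verification:
- Henry (knave) says "Quinn and I are the same type" - this is FALSE (a lie) because Henry is a knave and Quinn is a knight.
- Noah (knight) says "At least one of us is a knight" - this is TRUE because Noah, Ivy, and Quinn are knights.
- Ivy (knight) says "At least one of us is a knave" - this is TRUE because Henry is a knave.
- Quinn (knight) says "Noah and I are the same type" - this is TRUE because Quinn is a knight and Noah is a knight.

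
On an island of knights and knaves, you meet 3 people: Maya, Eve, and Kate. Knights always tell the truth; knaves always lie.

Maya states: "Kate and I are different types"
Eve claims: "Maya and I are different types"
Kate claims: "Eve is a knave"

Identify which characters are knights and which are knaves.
Maya is a knave.
Eve is a knight.
Kate is a knave.

Verification:
- Maya (knave) says "Kate and I are different types" - this is FALSE (a lie) because Maya is a knave and Kate is a knave.
- Eve (knight) says "Maya and I are different types" - this is TRUE because Eve is a knight and Maya is a knave.
- Kate (knave) says "Eve is a knave" - this is FALSE (a lie) because Eve is a knight.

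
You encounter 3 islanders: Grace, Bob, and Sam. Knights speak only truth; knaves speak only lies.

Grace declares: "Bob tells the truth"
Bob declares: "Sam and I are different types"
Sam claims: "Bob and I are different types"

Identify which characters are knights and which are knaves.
Grace is a knave.
Bob is a knave.
Sam is a knave.

Verification:
- Grace (knave) says "Bob tells the truth" - this is FALSE (a lie) because Bob is a knave.
- Bob (knave) says "Sam and I are different types" - this is FALSE (a lie) because Bob is a knave and Sam is a knave.
- Sam (knave) says "Bob and I are different types" - this is FALSE (a lie) because Sam is a knave and Bob is a knave.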